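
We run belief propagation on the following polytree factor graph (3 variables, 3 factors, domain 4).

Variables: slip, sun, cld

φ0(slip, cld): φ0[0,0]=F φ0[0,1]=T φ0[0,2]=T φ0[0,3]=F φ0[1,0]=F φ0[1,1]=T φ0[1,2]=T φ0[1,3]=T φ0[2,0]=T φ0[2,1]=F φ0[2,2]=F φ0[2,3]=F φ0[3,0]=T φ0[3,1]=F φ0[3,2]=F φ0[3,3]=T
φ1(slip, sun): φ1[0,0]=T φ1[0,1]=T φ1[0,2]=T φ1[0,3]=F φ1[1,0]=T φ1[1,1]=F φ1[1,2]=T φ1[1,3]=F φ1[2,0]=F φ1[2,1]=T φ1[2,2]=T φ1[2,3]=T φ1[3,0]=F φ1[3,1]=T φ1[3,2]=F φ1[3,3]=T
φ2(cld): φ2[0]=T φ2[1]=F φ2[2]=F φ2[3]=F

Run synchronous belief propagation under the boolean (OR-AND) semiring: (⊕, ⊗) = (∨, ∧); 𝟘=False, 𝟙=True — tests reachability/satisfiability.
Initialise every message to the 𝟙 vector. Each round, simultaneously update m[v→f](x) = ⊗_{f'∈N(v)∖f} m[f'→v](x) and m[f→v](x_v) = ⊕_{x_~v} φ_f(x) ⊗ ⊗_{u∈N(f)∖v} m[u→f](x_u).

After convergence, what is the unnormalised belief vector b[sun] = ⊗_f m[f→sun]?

b[sun] = [F, T, T, T]

init: all messages = 𝟙 over 4 values
r1 m[φ0→slip] = [T, T, T, T]
r1 m[φ0→cld] = [T, T, T, T]
r1 m[φ1→slip] = [T, T, T, T]
r1 m[φ1→sun] = [T, T, T, T]
r1 m[φ2→cld] = [T, F, F, F]
r1 m[slip→φ0] = [T, T, T, T]
r1 m[slip→φ1] = [T, T, T, T]
r1 m[sun→φ1] = [T, T, T, T]
r1 m[cld→φ0] = [T, T, T, T]
r1 m[cld→φ2] = [T, T, T, T]
r2 m[φ0→slip] = [T, T, T, T]
r2 m[φ0→cld] = [T, T, T, T]
r2 m[φ1→slip] = [T, T, T, T]
r2 m[φ1→sun] = [T, T, T, T]
r2 m[φ2→cld] = [T, F, F, F]
r2 m[slip→φ0] = [T, T, T, T]
r2 m[slip→φ1] = [T, T, T, T]
r2 m[sun→φ1] = [T, T, T, T]
r2 m[cld→φ0] = [T, F, F, F]
r2 m[cld→φ2] = [T, T, T, T]
r3 m[φ0→slip] = [F, F, T, T]
r3 m[φ0→cld] = [T, T, T, T]
r3 m[φ1→slip] = [T, T, T, T]
r3 m[φ1→sun] = [T, T, T, T]
r3 m[φ2→cld] = [T, F, F, F]
r3 m[slip→φ0] = [T, T, T, T]
r3 m[slip→φ1] = [T, T, T, T]
r3 m[sun→φ1] = [T, T, T, T]
r3 m[cld→φ0] = [T, F, F, F]
r3 m[cld→φ2] = [T, T, T, T]
r4 m[φ0→slip] = [F, F, T, T]
r4 m[φ0→cld] = [T, T, T, T]
r4 m[φ1→slip] = [T, T, T, T]
r4 m[φ1→sun] = [T, T, T, T]
r4 m[φ2→cld] = [T, F, F, F]
r4 m[slip→φ0] = [T, T, T, T]
r4 m[slip→φ1] = [F, F, T, T]
r4 m[sun→φ1] = [T, T, T, T]
r4 m[cld→φ0] = [T, F, F, F]
r4 m[cld→φ2] = [T, T, T, T]
r5 m[φ0→slip] = [F, F, T, T]
r5 m[φ0→cld] = [T, T, T, T]
r5 m[φ1→slip] = [T, T, T, T]
r5 m[φ1→sun] = [F, T, T, T]
r5 m[φ2→cld] = [T, F, F, F]
r5 m[slip→φ0] = [T, T, T, T]
r5 m[slip→φ1] = [F, F, T, T]
r5 m[sun→φ1] = [T, T, T, T]
r5 m[cld→φ0] = [T, F, F, F]
r5 m[cld→φ2] = [T, T, T, T]
r6 m[φ0→slip] = [F, F, T, T]
r6 m[φ0→cld] = [T, T, T, T]
r6 m[φ1→slip] = [T, T, T, T]
r6 m[φ1→sun] = [F, T, T, T]
r6 m[φ2→cld] = [T, F, F, F]
r6 m[slip→φ0] = [T, T, T, T]
r6 m[slip→φ1] = [F, F, T, T]
r6 m[sun→φ1] = [T, T, T, T]
r6 m[cld→φ0] = [T, F, F, F]
r6 m[cld→φ2] = [T, T, T, T]
fixed point reached at round 6
b[sun] = ⊗ incoming = [F, T, T, T]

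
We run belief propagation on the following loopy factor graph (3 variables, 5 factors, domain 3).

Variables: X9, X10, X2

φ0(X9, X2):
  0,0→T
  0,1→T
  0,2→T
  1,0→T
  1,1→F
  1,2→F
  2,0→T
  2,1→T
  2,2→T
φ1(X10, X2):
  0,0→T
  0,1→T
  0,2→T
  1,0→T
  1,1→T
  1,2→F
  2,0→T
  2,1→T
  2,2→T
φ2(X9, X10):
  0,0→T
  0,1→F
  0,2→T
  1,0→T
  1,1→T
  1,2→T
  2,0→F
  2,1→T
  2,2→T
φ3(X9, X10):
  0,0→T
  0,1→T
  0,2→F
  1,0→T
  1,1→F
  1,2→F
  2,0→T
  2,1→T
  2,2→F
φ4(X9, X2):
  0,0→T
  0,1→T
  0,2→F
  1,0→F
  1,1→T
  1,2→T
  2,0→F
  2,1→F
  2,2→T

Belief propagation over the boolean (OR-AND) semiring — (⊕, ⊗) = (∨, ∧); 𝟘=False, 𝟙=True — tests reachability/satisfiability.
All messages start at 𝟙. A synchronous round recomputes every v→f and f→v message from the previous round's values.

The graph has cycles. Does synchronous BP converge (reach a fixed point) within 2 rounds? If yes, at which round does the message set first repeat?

NOT CONVERGED within 2 rounds

init: all messages = 𝟙 over 3 values
r1 m[φ0→X9] = [T, T, T]
r1 m[φ0→X2] = [T, T, T]
r1 m[φ1→X10] = [T, T, T]
r1 m[φ1→X2] = [T, T, T]
r1 m[φ2→X9] = [T, T, T]
r1 m[φ2→X10] = [T, T, T]
r1 m[φ3→X9] = [T, T, T]
r1 m[φ3→X10] = [T, T, F]
r1 m[φ4→X9] = [T, T, T]
r1 m[φ4→X2] = [T, T, T]
r1 m[X9→φ0] = [T, T, T]
r1 m[X9→φ2] = [T, T, T]
r1 m[X9→φ3] = [T, T, T]
r1 m[X9→φ4] = [T, T, T]
r1 m[X10→φ1] = [T, T, T]
r1 m[X10→φ2] = [T, T, T]
r1 m[X10→φ3] = [T, T, T]
r1 m[X2→φ0] = [T, T, T]
r1 m[X2→φ1] = [T, T, T]
r1 m[X2→φ4] = [T, T, T]
r2 m[φ0→X9] = [T, T, T]
r2 m[φ0→X2] = [T, T, T]
r2 m[φ1→X10] = [T, T, T]
r2 m[φ1→X2] = [T, T, T]
r2 m[φ2→X9] = [T, T, T]
r2 m[φ2→X10] = [T, T, T]
r2 m[φ3→X9] = [T, T, T]
r2 m[φ3→X10] = [T, T, F]
r2 m[φ4→X9] = [T, T, T]
r2 m[φ4→X2] = [T, T, T]
r2 m[X9→φ0] = [T, T, T]
r2 m[X9→φ2] = [T, T, T]
r2 m[X9→φ3] = [T, T, T]
r2 m[X9→φ4] = [T, T, T]
r2 m[X10→φ1] = [T, T, F]
r2 m[X10→φ2] = [T, T, F]
r2 m[X10→φ3] = [T, T, T]
r2 m[X2→φ0] = [T, T, T]
r2 m[X2→φ1] = [T, T, T]
r2 m[X2→φ4] = [T, T, T]
no fixed point within 2 rounds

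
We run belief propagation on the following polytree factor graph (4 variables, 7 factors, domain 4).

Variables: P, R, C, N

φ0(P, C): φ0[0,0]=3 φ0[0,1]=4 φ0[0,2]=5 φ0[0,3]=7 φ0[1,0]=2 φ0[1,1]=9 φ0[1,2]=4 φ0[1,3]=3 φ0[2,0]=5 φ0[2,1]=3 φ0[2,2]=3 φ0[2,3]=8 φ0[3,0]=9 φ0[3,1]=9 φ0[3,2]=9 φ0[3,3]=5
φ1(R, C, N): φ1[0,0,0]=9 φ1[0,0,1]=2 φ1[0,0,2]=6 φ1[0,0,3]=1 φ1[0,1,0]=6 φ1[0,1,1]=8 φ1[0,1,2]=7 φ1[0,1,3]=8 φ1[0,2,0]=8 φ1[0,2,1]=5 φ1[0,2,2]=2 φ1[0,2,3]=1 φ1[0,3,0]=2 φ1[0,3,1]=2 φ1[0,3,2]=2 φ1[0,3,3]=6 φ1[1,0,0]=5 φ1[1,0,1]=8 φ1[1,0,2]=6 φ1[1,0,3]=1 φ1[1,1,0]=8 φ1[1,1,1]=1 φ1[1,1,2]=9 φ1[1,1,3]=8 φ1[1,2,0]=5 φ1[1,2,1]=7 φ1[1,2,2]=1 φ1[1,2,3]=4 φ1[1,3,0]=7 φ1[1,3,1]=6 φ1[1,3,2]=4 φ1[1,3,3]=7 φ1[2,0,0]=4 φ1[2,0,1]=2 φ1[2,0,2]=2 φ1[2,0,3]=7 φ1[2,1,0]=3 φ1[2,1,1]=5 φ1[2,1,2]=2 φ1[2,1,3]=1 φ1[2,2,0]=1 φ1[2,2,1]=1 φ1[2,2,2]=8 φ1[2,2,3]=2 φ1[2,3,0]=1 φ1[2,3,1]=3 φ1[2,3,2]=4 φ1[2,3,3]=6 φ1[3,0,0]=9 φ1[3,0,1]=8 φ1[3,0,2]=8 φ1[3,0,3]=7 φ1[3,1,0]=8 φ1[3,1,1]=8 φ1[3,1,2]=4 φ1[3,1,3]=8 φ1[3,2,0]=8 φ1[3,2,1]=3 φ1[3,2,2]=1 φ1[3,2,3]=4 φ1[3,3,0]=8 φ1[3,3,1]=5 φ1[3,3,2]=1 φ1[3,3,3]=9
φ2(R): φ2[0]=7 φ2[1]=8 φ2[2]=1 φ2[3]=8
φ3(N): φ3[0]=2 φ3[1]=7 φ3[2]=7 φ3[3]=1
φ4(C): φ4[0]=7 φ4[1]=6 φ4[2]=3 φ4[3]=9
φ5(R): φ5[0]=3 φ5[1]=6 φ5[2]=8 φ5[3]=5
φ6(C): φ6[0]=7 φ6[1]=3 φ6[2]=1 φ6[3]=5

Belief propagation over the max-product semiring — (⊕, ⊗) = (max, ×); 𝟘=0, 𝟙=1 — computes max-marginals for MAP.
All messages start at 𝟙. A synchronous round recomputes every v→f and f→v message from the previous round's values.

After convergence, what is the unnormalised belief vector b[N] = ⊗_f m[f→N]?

b[N] = [317520, 1185408, 987840, 129600]

init: all messages = 𝟙 over 4 values
r1 m[φ0→P] = [7, 9, 8, 9]
r1 m[φ0→C] = [9, 9, 9, 8]
r1 m[φ1→R] = [9, 9, 8, 9]
r1 m[φ1→C] = [9, 9, 8, 9]
r1 m[φ1→N] = [9, 8, 9, 9]
r1 m[φ2→R] = [7, 8, 1, 8]
r1 m[φ3→N] = [2, 7, 7, 1]
r1 m[φ4→C] = [7, 6, 3, 9]
r1 m[φ5→R] = [3, 6, 8, 5]
r1 m[φ6→C] = [7, 3, 1, 5]
r1 m[P→φ0] = [1, 1, 1, 1]
r1 m[R→φ1] = [1, 1, 1, 1]
r1 m[R→φ2] = [1, 1, 1, 1]
r1 m[R→φ5] = [1, 1, 1, 1]
r1 m[C→φ0] = [1, 1, 1, 1]
r1 m[C→φ1] = [1, 1, 1, 1]
r1 m[C→φ4] = [1, 1, 1, 1]
r1 m[C→φ6] = [1, 1, 1, 1]
r1 m[N→φ1] = [1, 1, 1, 1]
r1 m[N→φ3] = [1, 1, 1, 1]
r2 m[φ0→P] = [7, 9, 8, 9]
r2 m[φ0→C] = [9, 9, 9, 8]
r2 m[φ1→R] = [9, 9, 8, 9]
r2 m[φ1→C] = [9, 9, 8, 9]
r2 m[φ1→N] = [9, 8, 9, 9]
r2 m[φ2→R] = [7, 8, 1, 8]
r2 m[φ3→N] = [2, 7, 7, 1]
r2 m[φ4→C] = [7, 6, 3, 9]
r2 m[φ5→R] = [3, 6, 8, 5]
r2 m[φ6→C] = [7, 3, 1, 5]
r2 m[P→φ0] = [1, 1, 1, 1]
r2 m[R→φ1] = [21, 48, 8, 40]
r2 m[R→φ2] = [27, 54, 64, 45]
r2 m[R→φ5] = [63, 72, 8, 72]
r2 m[C→φ0] = [441, 162, 24, 405]
r2 m[C→φ1] = [441, 162, 27, 360]
r2 m[C→φ4] = [567, 243, 72, 360]
r2 m[C→φ6] = [567, 486, 216, 648]
r2 m[N→φ1] = [2, 7, 7, 1]
r2 m[N→φ3] = [9, 8, 9, 9]
r3 m[φ0→P] = [2835, 1458, 3240, 3969]
r3 m[φ0→C] = [9, 9, 9, 8]
r3 m[φ1→R] = [18522, 24696, 10080, 24696]
r3 m[φ1→C] = [2688, 3024, 2352, 2016]
r3 m[φ1→N] = [158760, 169344, 141120, 129600]
r3 m[φ2→R] = [7, 8, 1, 8]
r3 m[φ3→N] = [2, 7, 7, 1]
r3 m[φ4→C] = [7, 6, 3, 9]
r3 m[φ5→R] = [3, 6, 8, 5]
r3 m[φ6→C] = [7, 3, 1, 5]
r3 m[P→φ0] = [1, 1, 1, 1]
r3 m[R→φ1] = [21, 48, 8, 40]
r3 m[R→φ2] = [27, 54, 64, 45]
r3 m[R→φ5] = [63, 72, 8, 72]
r3 m[C→φ0] = [441, 162, 24, 405]
r3 m[C→φ1] = [441, 162, 27, 360]
r3 m[C→φ4] = [567, 243, 72, 360]
r3 m[C→φ6] = [567, 486, 216, 648]
r3 m[N→φ1] = [2, 7, 7, 1]
r3 m[N→φ3] = [9, 8, 9, 9]
r4 m[φ0→P] = [2835, 1458, 3240, 3969]
r4 m[φ0→C] = [9, 9, 9, 8]
r4 m[φ1→R] = [18522, 24696, 10080, 24696]
r4 m[φ1→C] = [2688, 3024, 2352, 2016]
r4 m[φ1→N] = [158760, 169344, 141120, 129600]
r4 m[φ2→R] = [7, 8, 1, 8]
r4 m[φ3→N] = [2, 7, 7, 1]
r4 m[φ4→C] = [7, 6, 3, 9]
r4 m[φ5→R] = [3, 6, 8, 5]
r4 m[φ6→C] = [7, 3, 1, 5]
r4 m[P→φ0] = [1, 1, 1, 1]
r4 m[R→φ1] = [21, 48, 8, 40]
r4 m[R→φ2] = [55566, 148176, 80640, 123480]
r4 m[R→φ5] = [129654, 197568, 10080, 197568]
r4 m[C→φ0] = [131712, 54432, 7056, 90720]
r4 m[C→φ1] = [441, 162, 27, 360]
r4 m[C→φ4] = [169344, 81648, 21168, 80640]
r4 m[C→φ6] = [169344, 163296, 63504, 145152]
r4 m[N→φ1] = [2, 7, 7, 1]
r4 m[N→φ3] = [158760, 169344, 141120, 129600]
r5 m[φ0→P] = [635040, 489888, 725760, 1185408]
r5 m[φ0→C] = [9, 9, 9, 8]
r5 m[φ1→R] = [18522, 24696, 10080, 24696]
r5 m[φ1→C] = [2688, 3024, 2352, 2016]
r5 m[φ1→N] = [158760, 169344, 141120, 129600]
r5 m[φ2→R] = [7, 8, 1, 8]
r5 m[φ3→N] = [2, 7, 7, 1]
r5 m[φ4→C] = [7, 6, 3, 9]
r5 m[φ5→R] = [3, 6, 8, 5]
r5 m[φ6→C] = [7, 3, 1, 5]
r5 m[P→φ0] = [1, 1, 1, 1]
r5 m[R→φ1] = [21, 48, 8, 40]
r5 m[R→φ2] = [55566, 148176, 80640, 123480]
r5 m[R→φ5] = [129654, 197568, 10080, 197568]
r5 m[C→φ0] = [131712, 54432, 7056, 90720]
r5 m[C→φ1] = [441, 162, 27, 360]
r5 m[C→φ4] = [169344, 81648, 21168, 80640]
r5 m[C→φ6] = [169344, 163296, 63504, 145152]
r5 m[N→φ1] = [2, 7, 7, 1]
r5 m[N→φ3] = [158760, 169344, 141120, 129600]
r6 m[φ0→P] = [635040, 489888, 725760, 1185408]
r6 m[φ0→C] = [9, 9, 9, 8]
r6 m[φ1→R] = [18522, 24696, 10080, 24696]
r6 m[φ1→C] = [2688, 3024, 2352, 2016]
r6 m[φ1→N] = [158760, 169344, 141120, 129600]
r6 m[φ2→R] = [7, 8, 1, 8]
r6 m[φ3→N] = [2, 7, 7, 1]
r6 m[φ4→C] = [7, 6, 3, 9]
r6 m[φ5→R] = [3, 6, 8, 5]
r6 m[φ6→C] = [7, 3, 1, 5]
r6 m[P→φ0] = [1, 1, 1, 1]
r6 m[R→φ1] = [21, 48, 8, 40]
r6 m[R→φ2] = [55566, 148176, 80640, 123480]
r6 m[R→φ5] = [129654, 197568, 10080, 197568]
r6 m[C→φ0] = [131712, 54432, 7056, 90720]
r6 m[C→φ1] = [441, 162, 27, 360]
r6 m[C→φ4] = [169344, 81648, 21168, 80640]
r6 m[C→φ6] = [169344, 163296, 63504, 145152]
r6 m[N→φ1] = [2, 7, 7, 1]
r6 m[N→φ3] = [158760, 169344, 141120, 129600]
fixed point reached at round 6
b[N] = ⊗ incoming = [317520, 1185408, 987840, 129600]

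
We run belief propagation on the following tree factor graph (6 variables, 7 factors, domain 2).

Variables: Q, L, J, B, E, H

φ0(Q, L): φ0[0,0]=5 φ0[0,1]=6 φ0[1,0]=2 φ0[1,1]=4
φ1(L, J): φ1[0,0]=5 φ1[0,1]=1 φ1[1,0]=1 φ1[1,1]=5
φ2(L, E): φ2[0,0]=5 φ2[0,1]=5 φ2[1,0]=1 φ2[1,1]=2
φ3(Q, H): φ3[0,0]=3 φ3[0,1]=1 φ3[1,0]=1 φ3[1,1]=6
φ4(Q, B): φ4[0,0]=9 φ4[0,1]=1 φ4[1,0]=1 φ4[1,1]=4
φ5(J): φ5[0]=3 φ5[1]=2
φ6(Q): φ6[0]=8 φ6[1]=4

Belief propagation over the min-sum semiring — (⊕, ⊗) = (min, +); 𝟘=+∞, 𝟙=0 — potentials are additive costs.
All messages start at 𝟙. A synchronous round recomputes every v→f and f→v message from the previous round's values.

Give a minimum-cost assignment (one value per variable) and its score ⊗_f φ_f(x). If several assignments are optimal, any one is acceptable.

init: all messages = 𝟙 over 2 values
r1 m[φ0→Q] = [5, 2]
r1 m[φ0→L] = [2, 4]
r1 m[φ1→L] = [1, 1]
r1 m[φ1→J] = [1, 1]
r1 m[φ2→L] = [5, 1]
r1 m[φ2→E] = [1, 2]
r1 m[φ3→Q] = [1, 1]
r1 m[φ3→H] = [1, 1]
r1 m[φ4→Q] = [1, 1]
r1 m[φ4→B] = [1, 1]
r1 m[φ5→J] = [3, 2]
r1 m[φ6→Q] = [8, 4]
r1 m[Q→φ0] = [0, 0]
r1 m[Q→φ3] = [0, 0]
r1 m[Q→φ4] = [0, 0]
r1 m[Q→φ6] = [0, 0]
r1 m[L→φ0] = [0, 0]
r1 m[L→φ1] = [0, 0]
r1 m[L→φ2] = [0, 0]
r1 m[J→φ1] = [0, 0]
r1 m[J→φ5] = [0, 0]
r1 m[B→φ4] = [0, 0]
r1 m[E→φ2] = [0, 0]
r1 m[H→φ3] = [0, 0]
r2 m[φ0→Q] = [5, 2]
r2 m[φ0→L] = [2, 4]
r2 m[φ1→L] = [1, 1]
r2 m[φ1→J] = [1, 1]
r2 m[φ2→L] = [5, 1]
r2 m[φ2→E] = [1, 2]
r2 m[φ3→Q] = [1, 1]
r2 m[φ3→H] = [1, 1]
r2 m[φ4→Q] = [1, 1]
r2 m[φ4→B] = [1, 1]
r2 m[φ5→J] = [3, 2]
r2 m[φ6→Q] = [8, 4]
r2 m[Q→φ0] = [10, 6]
r2 m[Q→φ3] = [14, 7]
r2 m[Q→φ4] = [14, 7]
r2 m[Q→φ6] = [7, 4]
r2 m[L→φ0] = [6, 2]
r2 m[L→φ1] = [7, 5]
r2 m[L→φ2] = [3, 5]
r2 m[J→φ1] = [3, 2]
r2 m[J→φ5] = [1, 1]
r2 m[B→φ4] = [0, 0]
r2 m[E→φ2] = [0, 0]
r2 m[H→φ3] = [0, 0]
r3 m[φ0→Q] = [8, 6]
r3 m[φ0→L] = [8, 10]
r3 m[φ1→L] = [3, 4]
r3 m[φ1→J] = [6, 8]
r3 m[φ2→L] = [5, 1]
r3 m[φ2→E] = [6, 7]
r3 m[φ3→Q] = [1, 1]
r3 m[φ3→H] = [8, 13]
r3 m[φ4→Q] = [1, 1]
r3 m[φ4→B] = [8, 11]
r3 m[φ5→J] = [3, 2]
r3 m[φ6→Q] = [8, 4]
r3 m[Q→φ0] = [10, 6]
r3 m[Q→φ3] = [14, 7]
r3 m[Q→φ4] = [14, 7]
r3 m[Q→φ6] = [7, 4]
r3 m[L→φ0] = [6, 2]
r3 m[L→φ1] = [7, 5]
r3 m[L→φ2] = [3, 5]
r3 m[J→φ1] = [3, 2]
r3 m[J→φ5] = [1, 1]
r3 m[B→φ4] = [0, 0]
r3 m[E→φ2] = [0, 0]
r3 m[H→φ3] = [0, 0]
r4 m[φ0→Q] = [8, 6]
r4 m[φ0→L] = [8, 10]
r4 m[φ1→L] = [3, 4]
r4 m[φ1→J] = [6, 8]
r4 m[φ2→L] = [5, 1]
r4 m[φ2→E] = [6, 7]
r4 m[φ3→Q] = [1, 1]
r4 m[φ3→H] = [8, 13]
r4 m[φ4→Q] = [1, 1]
r4 m[φ4→B] = [8, 11]
r4 m[φ5→J] = [3, 2]
r4 m[φ6→Q] = [8, 4]
r4 m[Q→φ0] = [10, 6]
r4 m[Q→φ3] = [17, 11]
r4 m[Q→φ4] = [17, 11]
r4 m[Q→φ6] = [10, 8]
r4 m[L→φ0] = [8, 5]
r4 m[L→φ1] = [13, 11]
r4 m[L→φ2] = [11, 14]
r4 m[J→φ1] = [3, 2]
r4 m[J→φ5] = [6, 8]
r4 m[B→φ4] = [0, 0]
r4 m[E→φ2] = [0, 0]
r4 m[H→φ3] = [0, 0]
r5 m[φ0→Q] = [11, 9]
r5 m[φ0→L] = [8, 10]
r5 m[φ1→L] = [3, 4]
r5 m[φ1→J] = [12, 14]
r5 m[φ2→L] = [5, 1]
r5 m[φ2→E] = [15, 16]
r5 m[φ3→Q] = [1, 1]
r5 m[φ3→H] = [12, 17]
r5 m[φ4→Q] = [1, 1]
r5 m[φ4→B] = [12, 15]
r5 m[φ5→J] = [3, 2]
r5 m[φ6→Q] = [8, 4]
r5 m[Q→φ0] = [10, 6]
r5 m[Q→φ3] = [17, 11]
r5 m[Q→φ4] = [17, 11]
r5 m[Q→φ6] = [10, 8]
r5 m[L→φ0] = [8, 5]
r5 m[L→φ1] = [13, 11]
r5 m[L→φ2] = [11, 14]
r5 m[J→φ1] = [3, 2]
r5 m[J→φ5] = [6, 8]
r5 m[B→φ4] = [0, 0]
r5 m[E→φ2] = [0, 0]
r5 m[H→φ3] = [0, 0]
r6 m[φ0→Q] = [11, 9]
r6 m[φ0→L] = [8, 10]
r6 m[φ1→L] = [3, 4]
r6 m[φ1→J] = [12, 14]
r6 m[φ2→L] = [5, 1]
r6 m[φ2→E] = [15, 16]
r6 m[φ3→Q] = [1, 1]
r6 m[φ3→H] = [12, 17]
r6 m[φ4→Q] = [1, 1]
r6 m[φ4→B] = [12, 15]
r6 m[φ5→J] = [3, 2]
r6 m[φ6→Q] = [8, 4]
r6 m[Q→φ0] = [10, 6]
r6 m[Q→φ3] = [20, 14]
r6 m[Q→φ4] = [20, 14]
r6 m[Q→φ6] = [13, 11]
r6 m[L→φ0] = [8, 5]
r6 m[L→φ1] = [13, 11]
r6 m[L→φ2] = [11, 14]
r6 m[J→φ1] = [3, 2]
r6 m[J→φ5] = [12, 14]
r6 m[B→φ4] = [0, 0]
r6 m[E→φ2] = [0, 0]
r6 m[H→φ3] = [0, 0]
r7 m[φ0→Q] = [11, 9]
r7 m[φ0→L] = [8, 10]
r7 m[φ1→L] = [3, 4]
r7 m[φ1→J] = [12, 14]
r7 m[φ2→L] = [5, 1]
r7 m[φ2→E] = [15, 16]
r7 m[φ3→Q] = [1, 1]
r7 m[φ3→H] = [15, 20]
r7 m[φ4→Q] = [1, 1]
r7 m[φ4→B] = [15, 18]
r7 m[φ5→J] = [3, 2]
r7 m[φ6→Q] = [8, 4]
r7 m[Q→φ0] = [10, 6]
r7 m[Q→φ3] = [20, 14]
r7 m[Q→φ4] = [20, 14]
r7 m[Q→φ6] = [13, 11]
r7 m[L→φ0] = [8, 5]
r7 m[L→φ1] = [13, 11]
r7 m[L→φ2] = [11, 14]
r7 m[J→φ1] = [3, 2]
r7 m[J→φ5] = [12, 14]
r7 m[B→φ4] = [0, 0]
r7 m[E→φ2] = [0, 0]
r7 m[H→φ3] = [0, 0]
r8 m[φ0→Q] = [11, 9]
r8 m[φ0→L] = [8, 10]
r8 m[φ1→L] = [3, 4]
r8 m[φ1→J] = [12, 14]
r8 m[φ2→L] = [5, 1]
r8 m[φ2→E] = [15, 16]
r8 m[φ3→Q] = [1, 1]
r8 m[φ3→H] = [15, 20]
r8 m[φ4→Q] = [1, 1]
r8 m[φ4→B] = [15, 18]
r8 m[φ5→J] = [3, 2]
r8 m[φ6→Q] = [8, 4]
r8 m[Q→φ0] = [10, 6]
r8 m[Q→φ3] = [20, 14]
r8 m[Q→φ4] = [20, 14]
r8 m[Q→φ6] = [13, 11]
r8 m[L→φ0] = [8, 5]
r8 m[L→φ1] = [13, 11]
r8 m[L→φ2] = [11, 14]
r8 m[J→φ1] = [3, 2]
r8 m[J→φ5] = [12, 14]
r8 m[B→φ4] = [0, 0]
r8 m[E→φ2] = [0, 0]
r8 m[H→φ3] = [0, 0]
fixed point reached at round 8
traceback from Q: (Q=1, L=1, J=0, B=0, E=0, H=0), score=15

assignment: (Q=1, L=1, J=0, B=0, E=0, H=0); score = 15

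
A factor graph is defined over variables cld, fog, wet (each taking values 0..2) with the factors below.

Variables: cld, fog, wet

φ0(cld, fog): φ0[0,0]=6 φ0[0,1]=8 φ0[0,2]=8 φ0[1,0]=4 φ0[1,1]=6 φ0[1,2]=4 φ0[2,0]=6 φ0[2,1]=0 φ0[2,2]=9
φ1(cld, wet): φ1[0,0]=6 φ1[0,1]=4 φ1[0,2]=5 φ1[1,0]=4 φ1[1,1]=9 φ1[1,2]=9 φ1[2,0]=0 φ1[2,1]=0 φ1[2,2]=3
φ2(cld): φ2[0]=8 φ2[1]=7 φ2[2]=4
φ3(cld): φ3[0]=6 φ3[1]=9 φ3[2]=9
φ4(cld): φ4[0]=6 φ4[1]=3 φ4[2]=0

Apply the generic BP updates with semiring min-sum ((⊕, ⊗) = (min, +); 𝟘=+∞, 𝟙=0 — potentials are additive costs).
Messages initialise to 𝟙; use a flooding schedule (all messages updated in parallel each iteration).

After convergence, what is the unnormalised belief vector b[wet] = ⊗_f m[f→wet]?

init: all messages = 𝟙 over 3 values
r1 m[φ0→cld] = [6, 4, 0]
r1 m[φ0→fog] = [4, 0, 4]
r1 m[φ1→cld] = [4, 4, 0]
r1 m[φ1→wet] = [0, 0, 3]
r1 m[φ2→cld] = [8, 7, 4]
r1 m[φ3→cld] = [6, 9, 9]
r1 m[φ4→cld] = [6, 3, 0]
r1 m[cld→φ0] = [0, 0, 0]
r1 m[cld→φ1] = [0, 0, 0]
r1 m[cld→φ2] = [0, 0, 0]
r1 m[cld→φ3] = [0, 0, 0]
r1 m[cld→φ4] = [0, 0, 0]
r1 m[fog→φ0] = [0, 0, 0]
r1 m[wet→φ1] = [0, 0, 0]
r2 m[φ0→cld] = [6, 4, 0]
r2 m[φ0→fog] = [4, 0, 4]
r2 m[φ1→cld] = [4, 4, 0]
r2 m[φ1→wet] = [0, 0, 3]
r2 m[φ2→cld] = [8, 7, 4]
r2 m[φ3→cld] = [6, 9, 9]
r2 m[φ4→cld] = [6, 3, 0]
r2 m[cld→φ0] = [24, 23, 13]
r2 m[cld→φ1] = [26, 23, 13]
r2 m[cld→φ2] = [22, 20, 9]
r2 m[cld→φ3] = [24, 18, 4]
r2 m[cld→φ4] = [24, 24, 13]
r2 m[fog→φ0] = [0, 0, 0]
r2 m[wet→φ1] = [0, 0, 0]
r3 m[φ0→cld] = [6, 4, 0]
r3 m[φ0→fog] = [19, 13, 22]
r3 m[φ1→cld] = [4, 4, 0]
r3 m[φ1→wet] = [13, 13, 16]
r3 m[φ2→cld] = [8, 7, 4]
r3 m[φ3→cld] = [6, 9, 9]
r3 m[φ4→cld] = [6, 3, 0]
r3 m[cld→φ0] = [24, 23, 13]
r3 m[cld→φ1] = [26, 23, 13]
r3 m[cld→φ2] = [22, 20, 9]
r3 m[cld→φ3] = [24, 18, 4]
r3 m[cld→φ4] = [24, 24, 13]
r3 m[fog→φ0] = [0, 0, 0]
r3 m[wet→φ1] = [0, 0, 0]
r4 m[φ0→cld] = [6, 4, 0]
r4 m[φ0→fog] = [19, 13, 22]
r4 m[φ1→cld] = [4, 4, 0]
r4 m[φ1→wet] = [13, 13, 16]
r4 m[φ2→cld] = [8, 7, 4]
r4 m[φ3→cld] = [6, 9, 9]
r4 m[φ4→cld] = [6, 3, 0]
r4 m[cld→φ0] = [24, 23, 13]
r4 m[cld→φ1] = [26, 23, 13]
r4 m[cld→φ2] = [22, 20, 9]
r4 m[cld→φ3] = [24, 18, 4]
r4 m[cld→φ4] = [24, 24, 13]
r4 m[fog→φ0] = [0, 0, 0]
r4 m[wet→φ1] = [0, 0, 0]
fixed point reached at round 4
b[wet] = ⊗ incoming = [13, 13, 16]

b[wet] = [13, 13, 16]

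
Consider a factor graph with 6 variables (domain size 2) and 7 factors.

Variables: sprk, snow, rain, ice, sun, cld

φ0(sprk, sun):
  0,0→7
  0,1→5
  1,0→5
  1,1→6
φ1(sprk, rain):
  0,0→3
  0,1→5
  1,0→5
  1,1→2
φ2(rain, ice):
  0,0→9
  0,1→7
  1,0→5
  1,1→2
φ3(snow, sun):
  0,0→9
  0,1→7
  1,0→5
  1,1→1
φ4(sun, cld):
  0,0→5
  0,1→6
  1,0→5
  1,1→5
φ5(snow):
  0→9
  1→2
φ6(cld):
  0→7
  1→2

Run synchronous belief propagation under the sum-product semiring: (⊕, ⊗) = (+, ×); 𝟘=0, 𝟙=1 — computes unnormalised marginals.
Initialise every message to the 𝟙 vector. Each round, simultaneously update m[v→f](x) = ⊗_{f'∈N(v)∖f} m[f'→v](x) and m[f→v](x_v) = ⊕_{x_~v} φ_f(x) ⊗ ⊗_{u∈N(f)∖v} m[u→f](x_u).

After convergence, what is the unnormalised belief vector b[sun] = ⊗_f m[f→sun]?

b[sun] = [4495127, 2863575]

init: all messages = 𝟙 over 2 values
r1 m[φ0→sprk] = [12, 11]
r1 m[φ0→sun] = [12, 11]
r1 m[φ1→sprk] = [8, 7]
r1 m[φ1→rain] = [8, 7]
r1 m[φ2→rain] = [16, 7]
r1 m[φ2→ice] = [14, 9]
r1 m[φ3→snow] = [16, 6]
r1 m[φ3→sun] = [14, 8]
r1 m[φ4→sun] = [11, 10]
r1 m[φ4→cld] = [10, 11]
r1 m[φ5→snow] = [9, 2]
r1 m[φ6→cld] = [7, 2]
r1 m[sprk→φ0] = [1, 1]
r1 m[sprk→φ1] = [1, 1]
r1 m[snow→φ3] = [1, 1]
r1 m[snow→φ5] = [1, 1]
r1 m[rain→φ1] = [1, 1]
r1 m[rain→φ2] = [1, 1]
r1 m[ice→φ2] = [1, 1]
r1 m[sun→φ0] = [1, 1]
r1 m[sun→φ3] = [1, 1]
r1 m[sun→φ4] = [1, 1]
r1 m[cld→φ4] = [1, 1]
r1 m[cld→φ6] = [1, 1]
r2 m[φ0→sprk] = [12, 11]
r2 m[φ0→sun] = [12, 11]
r2 m[φ1→sprk] = [8, 7]
r2 m[φ1→rain] = [8, 7]
r2 m[φ2→rain] = [16, 7]
r2 m[φ2→ice] = [14, 9]
r2 m[φ3→snow] = [16, 6]
r2 m[φ3→sun] = [14, 8]
r2 m[φ4→sun] = [11, 10]
r2 m[φ4→cld] = [10, 11]
r2 m[φ5→snow] = [9, 2]
r2 m[φ6→cld] = [7, 2]
r2 m[sprk→φ0] = [8, 7]
r2 m[sprk→φ1] = [12, 11]
r2 m[snow→φ3] = [9, 2]
r2 m[snow→φ5] = [16, 6]
r2 m[rain→φ1] = [16, 7]
r2 m[rain→φ2] = [8, 7]
r2 m[ice→φ2] = [1, 1]
r2 m[sun→φ0] = [154, 80]
r2 m[sun→φ3] = [132, 110]
r2 m[sun→φ4] = [168, 88]
r2 m[cld→φ4] = [7, 2]
r2 m[cld→φ6] = [10, 11]
r3 m[φ0→sprk] = [1478, 1250]
r3 m[φ0→sun] = [91, 82]
r3 m[φ1→sprk] = [83, 94]
r3 m[φ1→rain] = [91, 82]
r3 m[φ2→rain] = [16, 7]
r3 m[φ2→ice] = [107, 70]
r3 m[φ3→snow] = [1958, 770]
r3 m[φ3→sun] = [91, 65]
r3 m[φ4→sun] = [47, 45]
r3 m[φ4→cld] = [1280, 1448]
r3 m[φ5→snow] = [9, 2]
r3 m[φ6→cld] = [7, 2]
r3 m[sprk→φ0] = [8, 7]
r3 m[sprk→φ1] = [12, 11]
r3 m[snow→φ3] = [9, 2]
r3 m[snow→φ5] = [16, 6]
r3 m[rain→φ1] = [16, 7]
r3 m[rain→φ2] = [8, 7]
r3 m[ice→φ2] = [1, 1]
r3 m[sun→φ0] = [154, 80]
r3 m[sun→φ3] = [132, 110]
r3 m[sun→φ4] = [168, 88]
r3 m[cld→φ4] = [7, 2]
r3 m[cld→φ6] = [10, 11]
r4 m[φ0→sprk] = [1478, 1250]
r4 m[φ0→sun] = [91, 82]
r4 m[φ1→sprk] = [83, 94]
r4 m[φ1→rain] = [91, 82]
r4 m[φ2→rain] = [16, 7]
r4 m[φ2→ice] = [107, 70]
r4 m[φ3→snow] = [1958, 770]
r4 m[φ3→sun] = [91, 65]
r4 m[φ4→sun] = [47, 45]
r4 m[φ4→cld] = [1280, 1448]
r4 m[φ5→snow] = [9, 2]
r4 m[φ6→cld] = [7, 2]
r4 m[sprk→φ0] = [83, 94]
r4 m[sprk→φ1] = [1478, 1250]
r4 m[snow→φ3] = [9, 2]
r4 m[snow→φ5] = [1958, 770]
r4 m[rain→φ1] = [16, 7]
r4 m[rain→φ2] = [91, 82]
r4 m[ice→φ2] = [1, 1]
r4 m[sun→φ0] = [4277, 2925]
r4 m[sun→φ3] = [4277, 3690]
r4 m[sun→φ4] = [8281, 5330]
r4 m[cld→φ4] = [7, 2]
r4 m[cld→φ6] = [1280, 1448]
r5 m[φ0→sprk] = [44564, 38935]
r5 m[φ0→sun] = [1051, 979]
r5 m[φ1→sprk] = [83, 94]
r5 m[φ1→rain] = [10684, 9890]
r5 m[φ2→rain] = [16, 7]
r5 m[φ2→ice] = [1229, 801]
r5 m[φ3→snow] = [64323, 25075]
r5 m[φ3→sun] = [91, 65]
r5 m[φ4→sun] = [47, 45]
r5 m[φ4→cld] = [68055, 76336]
r5 m[φ5→snow] = [9, 2]
r5 m[φ6→cld] = [7, 2]
r5 m[sprk→φ0] = [83, 94]
r5 m[sprk→φ1] = [1478, 1250]
r5 m[snow→φ3] = [9, 2]
r5 m[snow→φ5] = [1958, 770]
r5 m[rain→φ1] = [16, 7]
r5 m[rain→φ2] = [91, 82]
r5 m[ice→φ2] = [1, 1]
r5 m[sun→φ0] = [4277, 2925]
r5 m[sun→φ3] = [4277, 3690]
r5 m[sun→φ4] = [8281, 5330]
r5 m[cld→φ4] = [7, 2]
r5 m[cld→φ6] = [1280, 1448]
r6 m[φ0→sprk] = [44564, 38935]
r6 m[φ0→sun] = [1051, 979]
r6 m[φ1→sprk] = [83, 94]
r6 m[φ1→rain] = [10684, 9890]
r6 m[φ2→rain] = [16, 7]
r6 m[φ2→ice] = [1229, 801]
r6 m[φ3→snow] = [64323, 25075]
r6 m[φ3→sun] = [91, 65]
r6 m[φ4→sun] = [47, 45]
r6 m[φ4→cld] = [68055, 76336]
r6 m[φ5→snow] = [9, 2]
r6 m[φ6→cld] = [7, 2]
r6 m[sprk→φ0] = [83, 94]
r6 m[sprk→φ1] = [44564, 38935]
r6 m[snow→φ3] = [9, 2]
r6 m[snow→φ5] = [64323, 25075]
r6 m[rain→φ1] = [16, 7]
r6 m[rain→φ2] = [10684, 9890]
r6 m[ice→φ2] = [1, 1]
r6 m[sun→φ0] = [4277, 2925]
r6 m[sun→φ3] = [49397, 44055]
r6 m[sun→φ4] = [95641, 63635]
r6 m[cld→φ4] = [7, 2]
r6 m[cld→φ6] = [68055, 76336]
r7 m[φ0→sprk] = [44564, 38935]
r7 m[φ0→sun] = [1051, 979]
r7 m[φ1→sprk] = [83, 94]
r7 m[φ1→rain] = [328367, 300690]
r7 m[φ2→rain] = [16, 7]
r7 m[φ2→ice] = [145606, 94568]
r7 m[φ3→snow] = [752958, 291040]
r7 m[φ3→sun] = [91, 65]
r7 m[φ4→sun] = [47, 45]
r7 m[φ4→cld] = [796380, 892021]
r7 m[φ5→snow] = [9, 2]
r7 m[φ6→cld] = [7, 2]
r7 m[sprk→φ0] = [83, 94]
r7 m[sprk→φ1] = [44564, 38935]
r7 m[snow→φ3] = [9, 2]
r7 m[snow→φ5] = [64323, 25075]
r7 m[rain→φ1] = [16, 7]
r7 m[rain→φ2] = [10684, 9890]
r7 m[ice→φ2] = [1, 1]
r7 m[sun→φ0] = [4277, 2925]
r7 m[sun→φ3] = [49397, 44055]
r7 m[sun→φ4] = [95641, 63635]
r7 m[cld→φ4] = [7, 2]
r7 m[cld→φ6] = [68055, 76336]
r8 m[φ0→sprk] = [44564, 38935]
r8 m[φ0→sun] = [1051, 979]
r8 m[φ1→sprk] = [83, 94]
r8 m[φ1→rain] = [328367, 300690]
r8 m[φ2→rain] = [16, 7]
r8 m[φ2→ice] = [145606, 94568]
r8 m[φ3→snow] = [752958, 291040]
r8 m[φ3→sun] = [91, 65]
r8 m[φ4→sun] = [47, 45]
r8 m[φ4→cld] = [796380, 892021]
r8 m[φ5→snow] = [9, 2]
r8 m[φ6→cld] = [7, 2]
r8 m[sprk→φ0] = [83, 94]
r8 m[sprk→φ1] = [44564, 38935]
r8 m[snow→φ3] = [9, 2]
r8 m[snow→φ5] = [752958, 291040]
r8 m[rain→φ1] = [16, 7]
r8 m[rain→φ2] = [328367, 300690]
r8 m[ice→φ2] = [1, 1]
r8 m[sun→φ0] = [4277, 2925]
r8 m[sun→φ3] = [49397, 44055]
r8 m[sun→φ4] = [95641, 63635]
r8 m[cld→φ4] = [7, 2]
r8 m[cld→φ6] = [796380, 892021]
r9 m[φ0→sprk] = [44564, 38935]
r9 m[φ0→sun] = [1051, 979]
r9 m[φ1→sprk] = [83, 94]
r9 m[φ1→rain] = [328367, 300690]
r9 m[φ2→rain] = [16, 7]
r9 m[φ2→ice] = [4458753, 2899949]
r9 m[φ3→snow] = [752958, 291040]
r9 m[φ3→sun] = [91, 65]
r9 m[φ4→sun] = [47, 45]
r9 m[φ4→cld] = [796380, 892021]
r9 m[φ5→snow] = [9, 2]
r9 m[φ6→cld] = [7, 2]
r9 m[sprk→φ0] = [83, 94]
r9 m[sprk→φ1] = [44564, 38935]
r9 m[snow→φ3] = [9, 2]
r9 m[snow→φ5] = [752958, 291040]
r9 m[rain→φ1] = [16, 7]
r9 m[rain→φ2] = [328367, 300690]
r9 m[ice→φ2] = [1, 1]
r9 m[sun→φ0] = [4277, 2925]
r9 m[sun→φ3] = [49397, 44055]
r9 m[sun→φ4] = [95641, 63635]
r9 m[cld→φ4] = [7, 2]
r9 m[cld→φ6] = [796380, 892021]
r10 m[φ0→sprk] = [44564, 38935]
r10 m[φ0→sun] = [1051, 979]
r10 m[φ1→sprk] = [83, 94]
r10 m[φ1→rain] = [328367, 300690]
r10 m[φ2→rain] = [16, 7]
r10 m[φ2→ice] = [4458753, 2899949]
r10 m[φ3→snow] = [752958, 291040]
r10 m[φ3→sun] = [91, 65]
r10 m[φ4→sun] = [47, 45]
r10 m[φ4→cld] = [796380, 892021]
r10 m[φ5→snow] = [9, 2]
r10 m[φ6→cld] = [7, 2]
r10 m[sprk→φ0] = [83, 94]
r10 m[sprk→φ1] = [44564, 38935]
r10 m[snow→φ3] = [9, 2]
r10 m[snow→φ5] = [752958, 291040]
r10 m[rain→φ1] = [16, 7]
r10 m[rain→φ2] = [328367, 300690]
r10 m[ice→φ2] = [1, 1]
r10 m[sun→φ0] = [4277, 2925]
r10 m[sun→φ3] = [49397, 44055]
r10 m[sun→φ4] = [95641, 63635]
r10 m[cld→φ4] = [7, 2]
r10 m[cld→φ6] = [796380, 892021]
fixed point reached at round 10
b[sun] = ⊗ incoming = [4495127, 2863575]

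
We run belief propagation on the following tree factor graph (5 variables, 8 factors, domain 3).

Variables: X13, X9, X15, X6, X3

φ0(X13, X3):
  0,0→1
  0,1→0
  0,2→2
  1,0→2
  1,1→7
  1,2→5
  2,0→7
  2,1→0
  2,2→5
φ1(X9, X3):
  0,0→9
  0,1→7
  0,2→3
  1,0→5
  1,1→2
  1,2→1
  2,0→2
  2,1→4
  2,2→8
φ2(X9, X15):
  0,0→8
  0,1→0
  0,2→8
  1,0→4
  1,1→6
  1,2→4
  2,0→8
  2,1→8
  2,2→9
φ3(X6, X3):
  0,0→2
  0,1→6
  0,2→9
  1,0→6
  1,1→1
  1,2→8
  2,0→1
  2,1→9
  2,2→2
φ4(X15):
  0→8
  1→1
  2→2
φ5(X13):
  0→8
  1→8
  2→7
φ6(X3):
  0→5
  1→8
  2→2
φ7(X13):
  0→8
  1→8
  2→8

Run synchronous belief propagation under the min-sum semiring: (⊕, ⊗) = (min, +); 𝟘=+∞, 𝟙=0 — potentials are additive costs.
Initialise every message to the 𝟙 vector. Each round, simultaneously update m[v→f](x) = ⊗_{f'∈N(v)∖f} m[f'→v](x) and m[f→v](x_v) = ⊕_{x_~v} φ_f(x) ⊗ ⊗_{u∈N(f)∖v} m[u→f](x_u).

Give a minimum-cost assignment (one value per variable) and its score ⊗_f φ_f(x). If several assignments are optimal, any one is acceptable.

assignment: (X13=0, X9=0, X15=1, X6=2, X3=2); score = 26

init: all messages = 𝟙 over 3 values
r1 m[φ0→X13] = [0, 2, 0]
r1 m[φ0→X3] = [1, 0, 2]
r1 m[φ1→X9] = [3, 1, 2]
r1 m[φ1→X3] = [2, 2, 1]
r1 m[φ2→X9] = [0, 4, 8]
r1 m[φ2→X15] = [4, 0, 4]
r1 m[φ3→X6] = [2, 1, 1]
r1 m[φ3→X3] = [1, 1, 2]
r1 m[φ4→X15] = [8, 1, 2]
r1 m[φ5→X13] = [8, 8, 7]
r1 m[φ6→X3] = [5, 8, 2]
r1 m[φ7→X13] = [8, 8, 8]
r1 m[X13→φ0] = [0, 0, 0]
r1 m[X13→φ5] = [0, 0, 0]
r1 m[X13→φ7] = [0, 0, 0]
r1 m[X9→φ1] = [0, 0, 0]
r1 m[X9→φ2] = [0, 0, 0]
r1 m[X15→φ2] = [0, 0, 0]
r1 m[X15→φ4] = [0, 0, 0]
r1 m[X6→φ3] = [0, 0, 0]
r1 m[X3→φ0] = [0, 0, 0]
r1 m[X3→φ1] = [0, 0, 0]
r1 m[X3→φ3] = [0, 0, 0]
r1 m[X3→φ6] = [0, 0, 0]
r2 m[φ0→X13] = [0, 2, 0]
r2 m[φ0→X3] = [1, 0, 2]
r2 m[φ1→X9] = [3, 1, 2]
r2 m[φ1→X3] = [2, 2, 1]
r2 m[φ2→X9] = [0, 4, 8]
r2 m[φ2→X15] = [4, 0, 4]
r2 m[φ3→X6] = [2, 1, 1]
r2 m[φ3→X3] = [1, 1, 2]
r2 m[φ4→X15] = [8, 1, 2]
r2 m[φ5→X13] = [8, 8, 7]
r2 m[φ6→X3] = [5, 8, 2]
r2 m[φ7→X13] = [8, 8, 8]
r2 m[X13→φ0] = [16, 16, 15]
r2 m[X13→φ5] = [8, 10, 8]
r2 m[X13→φ7] = [8, 10, 7]
r2 m[X9→φ1] = [0, 4, 8]
r2 m[X9→φ2] = [3, 1, 2]
r2 m[X15→φ2] = [8, 1, 2]
r2 m[X15→φ4] = [4, 0, 4]
r2 m[X6→φ3] = [0, 0, 0]
r2 m[X3→φ0] = [8, 11, 5]
r2 m[X3→φ1] = [7, 9, 6]
r2 m[X3→φ3] = [8, 10, 5]
r2 m[X3→φ6] = [4, 3, 5]
r3 m[φ0→X13] = [7, 10, 10]
r3 m[φ0→X3] = [17, 15, 18]
r3 m[φ1→X9] = [9, 7, 9]
r3 m[φ1→X3] = [9, 6, 3]
r3 m[φ2→X9] = [1, 6, 9]
r3 m[φ2→X15] = [5, 3, 5]
r3 m[φ3→X6] = [10, 11, 7]
r3 m[φ3→X3] = [1, 1, 2]
r3 m[φ4→X15] = [8, 1, 2]
r3 m[φ5→X13] = [8, 8, 7]
r3 m[φ6→X3] = [5, 8, 2]
r3 m[φ7→X13] = [8, 8, 8]
r3 m[X13→φ0] = [16, 16, 15]
r3 m[X13→φ5] = [8, 10, 8]
r3 m[X13→φ7] = [8, 10, 7]
r3 m[X9→φ1] = [0, 4, 8]
r3 m[X9→φ2] = [3, 1, 2]
r3 m[X15→φ2] = [8, 1, 2]
r3 m[X15→φ4] = [4, 0, 4]
r3 m[X6→φ3] = [0, 0, 0]
r3 m[X3→φ0] = [8, 11, 5]
r3 m[X3→φ1] = [7, 9, 6]
r3 m[X3→φ3] = [8, 10, 5]
r3 m[X3→φ6] = [4, 3, 5]
r4 m[φ0→X13] = [7, 10, 10]
r4 m[φ0→X3] = [17, 15, 18]
r4 m[φ1→X9] = [9, 7, 9]
r4 m[φ1→X3] = [9, 6, 3]
r4 m[φ2→X9] = [1, 6, 9]
r4 m[φ2→X15] = [5, 3, 5]
r4 m[φ3→X6] = [10, 11, 7]
r4 m[φ3→X3] = [1, 1, 2]
r4 m[φ4→X15] = [8, 1, 2]
r4 m[φ5→X13] = [8, 8, 7]
r4 m[φ6→X3] = [5, 8, 2]
r4 m[φ7→X13] = [8, 8, 8]
r4 m[X13→φ0] = [16, 16, 15]
r4 m[X13→φ5] = [15, 18, 18]
r4 m[X13→φ7] = [15, 18, 17]
r4 m[X9→φ1] = [1, 6, 9]
r4 m[X9→φ2] = [9, 7, 9]
r4 m[X15→φ2] = [8, 1, 2]
r4 m[X15→φ4] = [5, 3, 5]
r4 m[X6→φ3] = [0, 0, 0]
r4 m[X3→φ0] = [15, 15, 7]
r4 m[X3→φ1] = [23, 24, 22]
r4 m[X3→φ3] = [31, 29, 23]
r4 m[X3→φ6] = [27, 22, 23]
r5 m[φ0→X13] = [9, 12, 12]
r5 m[φ0→X3] = [17, 15, 18]
r5 m[φ1→X9] = [25, 23, 25]
r5 m[φ1→X3] = [10, 8, 4]
r5 m[φ2→X9] = [1, 6, 9]
r5 m[φ2→X15] = [11, 9, 11]
r5 m[φ3→X6] = [32, 30, 25]
r5 m[φ3→X3] = [1, 1, 2]
r5 m[φ4→X15] = [8, 1, 2]
r5 m[φ5→X13] = [8, 8, 7]
r5 m[φ6→X3] = [5, 8, 2]
r5 m[φ7→X13] = [8, 8, 8]
r5 m[X13→φ0] = [16, 16, 15]
r5 m[X13→φ5] = [15, 18, 18]
r5 m[X13→φ7] = [15, 18, 17]
r5 m[X9→φ1] = [1, 6, 9]
r5 m[X9→φ2] = [9, 7, 9]
r5 m[X15→φ2] = [8, 1, 2]
r5 m[X15→φ4] = [5, 3, 5]
r5 m[X6→φ3] = [0, 0, 0]
r5 m[X3→φ0] = [15, 15, 7]
r5 m[X3→φ1] = [23, 24, 22]
r5 m[X3→φ3] = [31, 29, 23]
r5 m[X3→φ6] = [27, 22, 23]
r6 m[φ0→X13] = [9, 12, 12]
r6 m[φ0→X3] = [17, 15, 18]
r6 m[φ1→X9] = [25, 23, 25]
r6 m[φ1→X3] = [10, 8, 4]
r6 m[φ2→X9] = [1, 6, 9]
r6 m[φ2→X15] = [11, 9, 11]
r6 m[φ3→X6] = [32, 30, 25]
r6 m[φ3→X3] = [1, 1, 2]
r6 m[φ4→X15] = [8, 1, 2]
r6 m[φ5→X13] = [8, 8, 7]
r6 m[φ6→X3] = [5, 8, 2]
r6 m[φ7→X13] = [8, 8, 8]
r6 m[X13→φ0] = [16, 16, 15]
r6 m[X13→φ5] = [17, 20, 20]
r6 m[X13→φ7] = [17, 20, 19]
r6 m[X9→φ1] = [1, 6, 9]
r6 m[X9→φ2] = [25, 23, 25]
r6 m[X15→φ2] = [8, 1, 2]
r6 m[X15→φ4] = [11, 9, 11]
r6 m[X6→φ3] = [0, 0, 0]
r6 m[X3→φ0] = [16, 17, 8]
r6 m[X3→φ1] = [23, 24, 22]
r6 m[X3→φ3] = [32, 31, 24]
r6 m[X3→φ6] = [28, 24, 24]
r7 m[φ0→X13] = [10, 13, 13]
r7 m[φ0→X3] = [17, 15, 18]
r7 m[φ1→X9] = [25, 23, 25]
r7 m[φ1→X3] = [10, 8, 4]
r7 m[φ2→X9] = [1, 6, 9]
r7 m[φ2→X15] = [27, 25, 27]
r7 m[φ3→X6] = [33, 32, 26]
r7 m[φ3→X3] = [1, 1, 2]
r7 m[φ4→X15] = [8, 1, 2]
r7 m[φ5→X13] = [8, 8, 7]
r7 m[φ6→X3] = [5, 8, 2]
r7 m[φ7→X13] = [8, 8, 8]
r7 m[X13→φ0] = [16, 16, 15]
r7 m[X13→φ5] = [17, 20, 20]
r7 m[X13→φ7] = [17, 20, 19]
r7 m[X9→φ1] = [1, 6, 9]
r7 m[X9→φ2] = [25, 23, 25]
r7 m[X15→φ2] = [8, 1, 2]
r7 m[X15→φ4] = [11, 9, 11]
r7 m[X6→φ3] = [0, 0, 0]
r7 m[X3→φ0] = [16, 17, 8]
r7 m[X3→φ1] = [23, 24, 22]
r7 m[X3→φ3] = [32, 31, 24]
r7 m[X3→φ6] = [28, 24, 24]
r8 m[φ0→X13] = [10, 13, 13]
r8 m[φ0→X3] = [17, 15, 18]
r8 m[φ1→X9] = [25, 23, 25]
r8 m[φ1→X3] = [10, 8, 4]
r8 m[φ2→X9] = [1, 6, 9]
r8 m[φ2→X15] = [27, 25, 27]
r8 m[φ3→X6] = [33, 32, 26]
r8 m[φ3→X3] = [1, 1, 2]
r8 m[φ4→X15] = [8, 1, 2]
r8 m[φ5→X13] = [8, 8, 7]
r8 m[φ6→X3] = [5, 8, 2]
r8 m[φ7→X13] = [8, 8, 8]
r8 m[X13→φ0] = [16, 16, 15]
r8 m[X13→φ5] = [18, 21, 21]
r8 m[X13→φ7] = [18, 21, 20]
r8 m[X9→φ1] = [1, 6, 9]
r8 m[X9→φ2] = [25, 23, 25]
r8 m[X15→φ2] = [8, 1, 2]
r8 m[X15→φ4] = [27, 25, 27]
r8 m[X6→φ3] = [0, 0, 0]
r8 m[X3→φ0] = [16, 17, 8]
r8 m[X3→φ1] = [23, 24, 22]
r8 m[X3→φ3] = [32, 31, 24]
r8 m[X3→φ6] = [28, 24, 24]
r9 m[φ0→X13] = [10, 13, 13]
r9 m[φ0→X3] = [17, 15, 18]
r9 m[φ1→X9] = [25, 23, 25]
r9 m[φ1→X3] = [10, 8, 4]
r9 m[φ2→X9] = [1, 6, 9]
r9 m[φ2→X15] = [27, 25, 27]
r9 m[φ3→X6] = [33, 32, 26]
r9 m[φ3→X3] = [1, 1, 2]
r9 m[φ4→X15] = [8, 1, 2]
r9 m[φ5→X13] = [8, 8, 7]
r9 m[φ6→X3] = [5, 8, 2]
r9 m[φ7→X13] = [8, 8, 8]
r9 m[X13→φ0] = [16, 16, 15]
r9 m[X13→φ5] = [18, 21, 21]
r9 m[X13→φ7] = [18, 21, 20]
r9 m[X9→φ1] = [1, 6, 9]
r9 m[X9→φ2] = [25, 23, 25]
r9 m[X15→φ2] = [8, 1, 2]
r9 m[X15→φ4] = [27, 25, 27]
r9 m[X6→φ3] = [0, 0, 0]
r9 m[X3→φ0] = [16, 17, 8]
r9 m[X3→φ1] = [23, 24, 22]
r9 m[X3→φ3] = [32, 31, 24]
r9 m[X3→φ6] = [28, 24, 24]
fixed point reached at round 9
traceback from X13: (X13=0, X9=0, X15=1, X6=2, X3=2), score=26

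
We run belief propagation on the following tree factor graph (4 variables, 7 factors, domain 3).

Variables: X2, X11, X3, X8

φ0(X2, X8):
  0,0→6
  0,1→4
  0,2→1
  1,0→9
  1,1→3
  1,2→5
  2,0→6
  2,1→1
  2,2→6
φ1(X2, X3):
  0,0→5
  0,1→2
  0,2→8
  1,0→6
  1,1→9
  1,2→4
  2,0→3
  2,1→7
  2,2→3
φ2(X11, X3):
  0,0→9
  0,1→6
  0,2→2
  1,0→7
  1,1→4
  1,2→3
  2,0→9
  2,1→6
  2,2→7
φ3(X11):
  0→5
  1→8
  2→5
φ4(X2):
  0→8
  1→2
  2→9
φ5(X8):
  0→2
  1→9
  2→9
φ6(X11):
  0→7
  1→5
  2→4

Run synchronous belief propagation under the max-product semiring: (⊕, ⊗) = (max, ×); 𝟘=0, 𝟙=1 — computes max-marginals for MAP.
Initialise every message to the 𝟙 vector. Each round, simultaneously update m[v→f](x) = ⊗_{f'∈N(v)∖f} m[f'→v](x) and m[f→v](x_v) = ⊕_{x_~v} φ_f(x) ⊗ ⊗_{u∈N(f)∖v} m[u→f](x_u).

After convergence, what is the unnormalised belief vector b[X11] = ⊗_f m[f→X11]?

b[X11] = [714420, 544320, 408240]

init: all messages = 𝟙 over 3 values
r1 m[φ0→X2] = [6, 9, 6]
r1 m[φ0→X8] = [9, 4, 6]
r1 m[φ1→X2] = [8, 9, 7]
r1 m[φ1→X3] = [6, 9, 8]
r1 m[φ2→X11] = [9, 7, 9]
r1 m[φ2→X3] = [9, 6, 7]
r1 m[φ3→X11] = [5, 8, 5]
r1 m[φ4→X2] = [8, 2, 9]
r1 m[φ5→X8] = [2, 9, 9]
r1 m[φ6→X11] = [7, 5, 4]
r1 m[X2→φ0] = [1, 1, 1]
r1 m[X2→φ1] = [1, 1, 1]
r1 m[X2→φ4] = [1, 1, 1]
r1 m[X11→φ2] = [1, 1, 1]
r1 m[X11→φ3] = [1, 1, 1]
r1 m[X11→φ6] = [1, 1, 1]
r1 m[X3→φ1] = [1, 1, 1]
r1 m[X3→φ2] = [1, 1, 1]
r1 m[X8→φ0] = [1, 1, 1]
r1 m[X8→φ5] = [1, 1, 1]
r2 m[φ0→X2] = [6, 9, 6]
r2 m[φ0→X8] = [9, 4, 6]
r2 m[φ1→X2] = [8, 9, 7]
r2 m[φ1→X3] = [6, 9, 8]
r2 m[φ2→X11] = [9, 7, 9]
r2 m[φ2→X3] = [9, 6, 7]
r2 m[φ3→X11] = [5, 8, 5]
r2 m[φ4→X2] = [8, 2, 9]
r2 m[φ5→X8] = [2, 9, 9]
r2 m[φ6→X11] = [7, 5, 4]
r2 m[X2→φ0] = [64, 18, 63]
r2 m[X2→φ1] = [48, 18, 54]
r2 m[X2→φ4] = [48, 81, 42]
r2 m[X11→φ2] = [35, 40, 20]
r2 m[X11→φ3] = [63, 35, 36]
r2 m[X11→φ6] = [45, 56, 45]
r2 m[X3→φ1] = [9, 6, 7]
r2 m[X3→φ2] = [6, 9, 8]
r2 m[X8→φ0] = [2, 9, 9]
r2 m[X8→φ5] = [9, 4, 6]
r3 m[φ0→X2] = [36, 45, 54]
r3 m[φ0→X8] = [384, 256, 378]
r3 m[φ1→X2] = [56, 54, 42]
r3 m[φ1→X3] = [240, 378, 384]
r3 m[φ2→X11] = [54, 42, 56]
r3 m[φ2→X3] = [315, 210, 140]
r3 m[φ3→X11] = [5, 8, 5]
r3 m[φ4→X2] = [8, 2, 9]
r3 m[φ5→X8] = [2, 9, 9]
r3 m[φ6→X11] = [7, 5, 4]
r3 m[X2→φ0] = [64, 18, 63]
r3 m[X2→φ1] = [48, 18, 54]
r3 m[X2→φ4] = [48, 81, 42]
r3 m[X11→φ2] = [35, 40, 20]
r3 m[X11→φ3] = [63, 35, 36]
r3 m[X11→φ6] = [45, 56, 45]
r3 m[X3→φ1] = [9, 6, 7]
r3 m[X3→φ2] = [6, 9, 8]
r3 m[X8→φ0] = [2, 9, 9]
r3 m[X8→φ5] = [9, 4, 6]
r4 m[φ0→X2] = [36, 45, 54]
r4 m[φ0→X8] = [384, 256, 378]
r4 m[φ1→X2] = [56, 54, 42]
r4 m[φ1→X3] = [240, 378, 384]
r4 m[φ2→X11] = [54, 42, 56]
r4 m[φ2→X3] = [315, 210, 140]
r4 m[φ3→X11] = [5, 8, 5]
r4 m[φ4→X2] = [8, 2, 9]
r4 m[φ5→X8] = [2, 9, 9]
r4 m[φ6→X11] = [7, 5, 4]
r4 m[X2→φ0] = [448, 108, 378]
r4 m[X2→φ1] = [288, 90, 486]
r4 m[X2→φ4] = [2016, 2430, 2268]
r4 m[X11→φ2] = [35, 40, 20]
r4 m[X11→φ3] = [378, 210, 224]
r4 m[X11→φ6] = [270, 336, 280]
r4 m[X3→φ1] = [315, 210, 140]
r4 m[X3→φ2] = [240, 378, 384]
r4 m[X8→φ0] = [2, 9, 9]
r4 m[X8→φ5] = [384, 256, 378]
r5 m[φ0→X2] = [36, 45, 54]
r5 m[φ0→X8] = [2688, 1792, 2268]
r5 m[φ1→X2] = [1575, 1890, 1470]
r5 m[φ1→X3] = [1458, 3402, 2304]
r5 m[φ2→X11] = [2268, 1680, 2688]
r5 m[φ2→X3] = [315, 210, 140]
r5 m[φ3→X11] = [5, 8, 5]
r5 m[φ4→X2] = [8, 2, 9]
r5 m[φ5→X8] = [2, 9, 9]
r5 m[φ6→X11] = [7, 5, 4]
r5 m[X2→φ0] = [448, 108, 378]
r5 m[X2→φ1] = [288, 90, 486]
r5 m[X2→φ4] = [2016, 2430, 2268]
r5 m[X11→φ2] = [35, 40, 20]
r5 m[X11→φ3] = [378, 210, 224]
r5 m[X11→φ6] = [270, 336, 280]
r5 m[X3→φ1] = [315, 210, 140]
r5 m[X3→φ2] = [240, 378, 384]
r5 m[X8→φ0] = [2, 9, 9]
r5 m[X8→φ5] = [384, 256, 378]
r6 m[φ0→X2] = [36, 45, 54]
r6 m[φ0→X8] = [2688, 1792, 2268]
r6 m[φ1→X2] = [1575, 1890, 1470]
r6 m[φ1→X3] = [1458, 3402, 2304]
r6 m[φ2→X11] = [2268, 1680, 2688]
r6 m[φ2→X3] = [315, 210, 140]
r6 m[φ3→X11] = [5, 8, 5]
r6 m[φ4→X2] = [8, 2, 9]
r6 m[φ5→X8] = [2, 9, 9]
r6 m[φ6→X11] = [7, 5, 4]
r6 m[X2→φ0] = [12600, 3780, 13230]
r6 m[X2→φ1] = [288, 90, 486]
r6 m[X2→φ4] = [56700, 85050, 79380]
r6 m[X11→φ2] = [35, 40, 20]
r6 m[X11→φ3] = [15876, 8400, 10752]
r6 m[X11→φ6] = [11340, 13440, 13440]
r6 m[X3→φ1] = [315, 210, 140]
r6 m[X3→φ2] = [1458, 3402, 2304]
r6 m[X8→φ0] = [2, 9, 9]
r6 m[X8→φ5] = [2688, 1792, 2268]
r7 m[φ0→X2] = [36, 45, 54]
r7 m[φ0→X8] = [79380, 50400, 79380]
r7 m[φ1→X2] = [1575, 1890, 1470]
r7 m[φ1→X3] = [1458, 3402, 2304]
r7 m[φ2→X11] = [20412, 13608, 20412]
r7 m[φ2→X3] = [315, 210, 140]
r7 m[φ3→X11] = [5, 8, 5]
r7 m[φ4→X2] = [8, 2, 9]
r7 m[φ5→X8] = [2, 9, 9]
r7 m[φ6→X11] = [7, 5, 4]
r7 m[X2→φ0] = [12600, 3780, 13230]
r7 m[X2→φ1] = [288, 90, 486]
r7 m[X2→φ4] = [56700, 85050, 79380]
r7 m[X11→φ2] = [35, 40, 20]
r7 m[X11→φ3] = [15876, 8400, 10752]
r7 m[X11→φ6] = [11340, 13440, 13440]
r7 m[X3→φ1] = [315, 210, 140]
r7 m[X3→φ2] = [1458, 3402, 2304]
r7 m[X8→φ0] = [2, 9, 9]
r7 m[X8→φ5] = [2688, 1792, 2268]
r8 m[φ0→X2] = [36, 45, 54]
r8 m[φ0→X8] = [79380, 50400, 79380]
r8 m[φ1→X2] = [1575, 1890, 1470]
r8 m[φ1→X3] = [1458, 3402, 2304]
r8 m[φ2→X11] = [20412, 13608, 20412]
r8 m[φ2→X3] = [315, 210, 140]
r8 m[φ3→X11] = [5, 8, 5]
r8 m[φ4→X2] = [8, 2, 9]
r8 m[φ5→X8] = [2, 9, 9]
r8 m[φ6→X11] = [7, 5, 4]
r8 m[X2→φ0] = [12600, 3780, 13230]
r8 m[X2→φ1] = [288, 90, 486]
r8 m[X2→φ4] = [56700, 85050, 79380]
r8 m[X11→φ2] = [35, 40, 20]
r8 m[X11→φ3] = [142884, 68040, 81648]
r8 m[X11→φ6] = [102060, 108864, 102060]
r8 m[X3→φ1] = [315, 210, 140]
r8 m[X3→φ2] = [1458, 3402, 2304]
r8 m[X8→φ0] = [2, 9, 9]
r8 m[X8→φ5] = [79380, 50400, 79380]
r9 m[φ0→X2] = [36, 45, 54]
r9 m[φ0→X8] = [79380, 50400, 79380]
r9 m[φ1→X2] = [1575, 1890, 1470]
r9 m[φ1→X3] = [1458, 3402, 2304]
r9 m[φ2→X11] = [20412, 13608, 20412]
r9 m[φ2→X3] = [315, 210, 140]
r9 m[φ3→X11] = [5, 8, 5]
r9 m[φ4→X2] = [8, 2, 9]
r9 m[φ5→X8] = [2, 9, 9]
r9 m[φ6→X11] = [7, 5, 4]
r9 m[X2→φ0] = [12600, 3780, 13230]
r9 m[X2→φ1] = [288, 90, 486]
r9 m[X2→φ4] = [56700, 85050, 79380]
r9 m[X11→φ2] = [35, 40, 20]
r9 m[X11→φ3] = [142884, 68040, 81648]
r9 m[X11→φ6] = [102060, 108864, 102060]
r9 m[X3→φ1] = [315, 210, 140]
r9 m[X3→φ2] = [1458, 3402, 2304]
r9 m[X8→φ0] = [2, 9, 9]
r9 m[X8→φ5] = [79380, 50400, 79380]
fixed point reached at round 9
b[X11] = ⊗ incoming = [714420, 544320, 408240]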